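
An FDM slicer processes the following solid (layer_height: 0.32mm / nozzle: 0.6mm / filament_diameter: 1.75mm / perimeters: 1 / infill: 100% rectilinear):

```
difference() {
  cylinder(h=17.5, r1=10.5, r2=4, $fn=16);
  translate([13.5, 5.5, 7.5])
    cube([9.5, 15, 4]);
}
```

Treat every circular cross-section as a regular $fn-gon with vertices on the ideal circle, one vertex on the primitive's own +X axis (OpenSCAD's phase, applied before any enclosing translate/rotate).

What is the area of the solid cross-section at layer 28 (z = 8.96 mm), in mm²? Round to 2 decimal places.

At z = 8.96 mm: the cone: at t=0.512 of its height the radius interpolates to r₁+(r₂−r₁)t = 7.172, giving a regular 16-gon of that circumradius (area = (16/2)·7.172²·sin(360°/16) = 157.47 mm²); the 9.5×15 cube at (13.5, 5.5) contributes its full rectangle (area 142.50 mm²); After the difference (first − rest): starting from the cone (157.47 mm²), the 9.5×15 cube at (13.5, 5.5) misses the remaining region (no effect) — area = 157.47 mm². Overall, the cross-section is a single solid region. Net area = 157.47 mm².

157.47 mm²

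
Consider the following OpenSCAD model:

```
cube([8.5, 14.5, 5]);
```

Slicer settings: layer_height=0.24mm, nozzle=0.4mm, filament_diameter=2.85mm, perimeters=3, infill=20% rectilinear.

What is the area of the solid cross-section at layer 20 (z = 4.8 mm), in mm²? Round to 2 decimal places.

123.25 mm²

At z = 4.8 mm: the cube is present — its section is the full 8.5×14.5 rectangle (area 123.25 mm²). Overall, the cross-section is a single solid region. Net area = 123.25 mm².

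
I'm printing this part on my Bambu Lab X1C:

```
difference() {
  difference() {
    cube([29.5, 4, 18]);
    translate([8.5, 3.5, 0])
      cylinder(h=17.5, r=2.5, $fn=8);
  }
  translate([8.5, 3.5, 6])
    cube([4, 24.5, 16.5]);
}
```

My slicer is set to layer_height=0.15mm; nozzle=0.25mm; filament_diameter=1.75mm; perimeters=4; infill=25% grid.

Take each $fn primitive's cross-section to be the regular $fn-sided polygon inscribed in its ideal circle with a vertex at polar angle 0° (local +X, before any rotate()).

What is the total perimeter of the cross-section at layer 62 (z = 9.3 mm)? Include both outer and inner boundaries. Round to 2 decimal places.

At z = 9.3 mm: the cube is present — its section is the full 29.5×4 rectangle (perimeter 67.00 mm); the cylinder at (8.5, 3.5): section is a regular 8-gon, circumradius r=2.5 (perimeter = 2·8·2.500·sin(180°/8) = 15.31 mm); Taking the first minus the rest: starting from the 29.5×4 cube, the r=2.5 cylinder at (8.5, 3.5) partially overlaps it — only the 11.24 mm² overlap (of its 17.68 mm²) is removed, clipping the outline — boundary = 71.15 mm; the cube at (8.5, 3.5) (footprint 4×24.5) is included at this height (perimeter 57.00 mm); Taking the first minus the rest: starting from the result so far, the 4×24.5 cube at (8.5, 3.5) partially overlaps it — only the 0.80 mm² overlap (of its 98.00 mm²) is removed, clipping the outline — boundary = 70.90 mm. Overall, the cross-section is a single solid region. Total boundary length (outer) = 70.90 mm.

70.90 mm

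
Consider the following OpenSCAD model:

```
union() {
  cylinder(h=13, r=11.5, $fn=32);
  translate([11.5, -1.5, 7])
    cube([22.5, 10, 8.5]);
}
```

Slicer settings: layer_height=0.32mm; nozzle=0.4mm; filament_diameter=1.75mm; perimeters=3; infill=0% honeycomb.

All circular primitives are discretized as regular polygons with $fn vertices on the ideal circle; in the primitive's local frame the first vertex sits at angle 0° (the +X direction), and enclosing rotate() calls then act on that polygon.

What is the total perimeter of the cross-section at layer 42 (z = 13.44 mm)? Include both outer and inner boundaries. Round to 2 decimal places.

65.00 mm

At z = 13.44 mm: the cylinder does not reach this height (z outside [0, 13]); the cube at (11.5, -1.5) (footprint 22.5×10) is included at this height (perimeter 65.00 mm); Taking the union: only the 22.5×10 cube at (11.5, -1.5) is present, so the union is just that shape — boundary = 65.00 mm. Overall, the cross-section is a single solid region. Total boundary length (outer) = 65.00 mm.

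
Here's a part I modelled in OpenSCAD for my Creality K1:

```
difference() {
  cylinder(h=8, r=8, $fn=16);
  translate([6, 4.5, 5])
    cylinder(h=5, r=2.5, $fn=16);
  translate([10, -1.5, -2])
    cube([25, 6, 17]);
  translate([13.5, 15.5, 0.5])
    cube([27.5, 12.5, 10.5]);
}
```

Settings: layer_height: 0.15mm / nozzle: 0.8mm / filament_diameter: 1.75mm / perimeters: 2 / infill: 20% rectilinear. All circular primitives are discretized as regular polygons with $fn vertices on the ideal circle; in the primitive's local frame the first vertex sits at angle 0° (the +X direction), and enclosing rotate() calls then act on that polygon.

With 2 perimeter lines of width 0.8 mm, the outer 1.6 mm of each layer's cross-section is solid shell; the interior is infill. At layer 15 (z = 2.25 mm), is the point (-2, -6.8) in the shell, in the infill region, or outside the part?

shell

At z = 2.25 mm: the r=8 cylinder gives a regular 16-gon of circumradius 8 (constant along its height); the cylinder at (6, 4.5) is absent (z outside [5, 10]); the cube at (10, -1.5) is present — its section is the full 25×6 rectangle; the cube at (13.5, 15.5) (footprint 27.5×12.5) is included at this height; Subtracting the remaining from the first: starting from the r=8 cylinder, the 25×6 cube at (10, -1.5) misses the remaining region (no effect); the 27.5×12.5 cube at (13.5, 15.5) misses the remaining region (no effect) — 1 connected region. Overall, the cross-section is a single solid region. The nearest boundary edge runs (-0.00, -8.00)→(-3.06, -7.39); distance from the point to it = 0.79 mm. The point is inside the cross-section, 0.79 mm from the nearest boundary — within the 1.6 mm shell band (2 × 0.8).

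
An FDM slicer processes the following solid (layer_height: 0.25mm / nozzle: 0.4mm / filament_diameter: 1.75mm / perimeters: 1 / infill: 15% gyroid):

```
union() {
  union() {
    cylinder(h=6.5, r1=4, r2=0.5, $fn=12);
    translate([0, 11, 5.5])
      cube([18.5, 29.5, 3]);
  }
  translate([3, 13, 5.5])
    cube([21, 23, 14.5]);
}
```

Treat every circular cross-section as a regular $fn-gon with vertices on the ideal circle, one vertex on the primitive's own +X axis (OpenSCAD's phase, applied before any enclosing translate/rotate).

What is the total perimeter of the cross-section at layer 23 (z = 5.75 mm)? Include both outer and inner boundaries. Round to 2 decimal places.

112.61 mm

At z = 5.75 mm: the cone: at t=0.885 of its height the radius interpolates to r₁+(r₂−r₁)t = 0.904, giving a regular 12-gon of that circumradius (perimeter = 2·12·0.904·sin(180°/12) = 5.61 mm); the cube at (0, 11) is present — its section is the full 18.5×29.5 rectangle (perimeter 96.00 mm); Merging all regions: the 2 present regions are separate (no shared area or edge), so areas and boundary lengths simply add and each stays a separate island — boundary = 101.61 mm; the 21×23 cube at (3, 13) contributes its full rectangle (perimeter 88.00 mm); Merging all regions: the regions partially overlap (shared area 356.50 mm²), so the edge portions inside another operand are dropped and the merged outline is re-measured after clipping — boundary = 112.61 mm. Overall, the cross-section has 2 separate islands. Total boundary length (outer) = 112.61 mm.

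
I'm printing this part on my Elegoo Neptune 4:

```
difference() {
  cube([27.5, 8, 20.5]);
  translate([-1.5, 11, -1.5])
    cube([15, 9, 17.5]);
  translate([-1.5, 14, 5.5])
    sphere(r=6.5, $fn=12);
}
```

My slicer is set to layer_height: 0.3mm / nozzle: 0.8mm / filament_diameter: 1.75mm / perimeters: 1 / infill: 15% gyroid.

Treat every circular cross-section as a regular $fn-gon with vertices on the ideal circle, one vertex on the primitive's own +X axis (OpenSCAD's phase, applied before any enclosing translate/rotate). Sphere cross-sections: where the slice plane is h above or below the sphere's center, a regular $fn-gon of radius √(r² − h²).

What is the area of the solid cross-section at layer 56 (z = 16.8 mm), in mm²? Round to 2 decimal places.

220.00 mm²

At z = 16.8 mm: the cube (footprint 27.5×8) is included at this height (area 220.00 mm²); the cube at (-1.5, 11) does not reach this height (z outside [-1.5, 16]); the sphere at (-1.5, 14) is not intersected at this z (|z−center|=11.300 > r=6.5); Taking the first minus the rest: none of the subtracted shapes is present at this height, so the 27.5×8 cube is unchanged — area = 220.00 mm². Overall, the cross-section is a single solid region. Net area = 220.00 mm².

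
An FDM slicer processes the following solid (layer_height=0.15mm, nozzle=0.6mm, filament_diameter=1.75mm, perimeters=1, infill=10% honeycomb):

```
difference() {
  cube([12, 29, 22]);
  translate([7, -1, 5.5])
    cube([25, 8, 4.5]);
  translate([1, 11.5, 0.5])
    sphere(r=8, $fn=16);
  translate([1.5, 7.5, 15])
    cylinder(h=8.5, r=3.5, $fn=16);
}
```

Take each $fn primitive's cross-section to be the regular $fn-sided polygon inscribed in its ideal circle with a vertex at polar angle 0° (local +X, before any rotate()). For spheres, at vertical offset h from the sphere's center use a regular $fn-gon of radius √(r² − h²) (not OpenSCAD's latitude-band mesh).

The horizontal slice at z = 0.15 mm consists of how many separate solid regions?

1

At z = 0.15 mm: the 12×29 cube contributes its full rectangle; the cube at (7, -1) is absent (z outside [5.5, 10]); the r=8 sphere at (1, 11.5) slices to a regular 16-gon of circumradius 7.992 (√(r²−h²) with h=0.35 from center); the cylinder at (1.5, 7.5) is absent (z outside [15, 23.5]); Subtracting the remaining from the first: starting from the 12×29 cube, the r=8 sphere at (1, 11.5) partially overlaps it — only the 113.57 mm² overlap (of its 195.56 mm²) is removed, clipping the outline — 1 connected region. The result has 1 disconnected region.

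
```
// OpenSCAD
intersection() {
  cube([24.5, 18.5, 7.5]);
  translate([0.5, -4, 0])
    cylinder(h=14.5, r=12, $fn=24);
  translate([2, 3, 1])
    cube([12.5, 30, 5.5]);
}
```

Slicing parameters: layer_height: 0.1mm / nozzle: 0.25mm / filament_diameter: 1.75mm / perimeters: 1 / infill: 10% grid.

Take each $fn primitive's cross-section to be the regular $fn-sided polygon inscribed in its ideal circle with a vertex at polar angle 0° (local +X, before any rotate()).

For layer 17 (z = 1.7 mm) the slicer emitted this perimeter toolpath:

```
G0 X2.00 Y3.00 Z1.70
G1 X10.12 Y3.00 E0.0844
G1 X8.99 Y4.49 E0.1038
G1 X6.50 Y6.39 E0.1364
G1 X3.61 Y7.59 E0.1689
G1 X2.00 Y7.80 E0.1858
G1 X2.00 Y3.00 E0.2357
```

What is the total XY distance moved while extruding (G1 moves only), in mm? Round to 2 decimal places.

22.68 mm

Sum the Euclidean lengths of each G1 segment: total = 22.68 mm.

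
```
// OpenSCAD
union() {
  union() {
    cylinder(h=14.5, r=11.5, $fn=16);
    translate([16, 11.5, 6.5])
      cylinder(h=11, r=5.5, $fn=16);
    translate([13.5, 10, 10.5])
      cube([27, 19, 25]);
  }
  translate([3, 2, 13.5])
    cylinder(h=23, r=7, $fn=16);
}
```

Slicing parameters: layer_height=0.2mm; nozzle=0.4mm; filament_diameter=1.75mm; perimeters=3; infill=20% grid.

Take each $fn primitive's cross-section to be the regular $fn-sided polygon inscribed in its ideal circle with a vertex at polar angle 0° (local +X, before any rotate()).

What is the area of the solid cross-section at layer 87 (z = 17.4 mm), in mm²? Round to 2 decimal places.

707.60 mm²

At z = 17.4 mm: the cylinder is absent (z outside [0, 14.5]); the cylinder at (16, 11.5): section is a regular 16-gon, circumradius r=5.5 (area = (16/2)·5.500²·sin(360°/16) = 92.61 mm²); the cube at (13.5, 10) (footprint 27×19) is included at this height (area 513.00 mm²); Combining (union): the regions partially overlap — summed areas 605.61 mm² minus the doubly-counted overlap 48.02 mm² gives 557.59 mm² — area = 557.59 mm²; the r=7 cylinder at (3, 2) contributes a regular 16-gon of circumradius 7 (area = (16/2)·7.000²·sin(360°/16) = 150.01 mm²); Taking the union: the 2 present regions are separate (no shared area or edge), so areas and boundary lengths simply add and each stays a separate island — area = 707.60 mm². Overall, the cross-section has 2 separate islands. Net area = 707.60 mm².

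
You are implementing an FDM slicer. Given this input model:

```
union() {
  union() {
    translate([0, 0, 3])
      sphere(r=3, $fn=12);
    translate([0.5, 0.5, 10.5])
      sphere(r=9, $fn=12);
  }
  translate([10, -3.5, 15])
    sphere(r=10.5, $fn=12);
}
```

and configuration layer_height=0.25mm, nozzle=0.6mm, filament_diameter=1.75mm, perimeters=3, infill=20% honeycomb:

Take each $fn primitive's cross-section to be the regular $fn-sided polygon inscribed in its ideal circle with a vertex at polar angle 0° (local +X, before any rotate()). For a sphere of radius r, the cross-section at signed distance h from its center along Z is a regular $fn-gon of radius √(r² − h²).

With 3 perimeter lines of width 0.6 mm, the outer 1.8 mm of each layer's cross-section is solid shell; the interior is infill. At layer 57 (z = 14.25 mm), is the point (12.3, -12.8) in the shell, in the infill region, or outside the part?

shell

At z = 14.25 mm: the sphere does not reach this height (|z−center|=11.250 > r=3); the sphere at (0.5, 0.5): section is a regular 12-gon, circumradius = √(r²−h²) = √(9²−3.75²) = 8.182; Merging all regions: only the r=9 sphere at (0.5, 0.5) is present, so the union is just that shape — 1 connected region; the r=10.5 sphere at (10, -3.5) slices to a regular 12-gon of circumradius 10.473 (√(r²−h²) with h=0.75 from center); Combining (union): the regions partially overlap (shared area 82.40 mm²), so overlapping operands fuse into one piece — 1 connected region. Overall, the cross-section is a single solid region. The nearest boundary edge runs (15.24, -12.57)→(10.00, -13.97); distance from the point to it = 0.54 mm. The point is inside the cross-section, 0.54 mm from the nearest boundary — within the 1.8 mm shell band (3 × 0.6).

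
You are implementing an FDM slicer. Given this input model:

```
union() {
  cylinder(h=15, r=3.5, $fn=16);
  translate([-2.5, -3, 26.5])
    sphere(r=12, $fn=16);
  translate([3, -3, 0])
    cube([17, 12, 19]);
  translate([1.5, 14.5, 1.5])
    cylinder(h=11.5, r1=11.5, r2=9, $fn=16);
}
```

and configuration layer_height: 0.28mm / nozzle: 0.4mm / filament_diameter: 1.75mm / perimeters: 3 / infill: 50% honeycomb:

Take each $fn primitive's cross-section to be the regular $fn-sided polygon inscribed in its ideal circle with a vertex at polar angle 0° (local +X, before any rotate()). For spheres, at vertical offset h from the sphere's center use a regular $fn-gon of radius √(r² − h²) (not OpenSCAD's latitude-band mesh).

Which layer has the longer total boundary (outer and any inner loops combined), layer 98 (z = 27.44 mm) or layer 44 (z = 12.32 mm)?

Layer 98 (z = 27.44): the cylinder is not intersected at this z (z outside [0, 15]); the r=12 sphere at (-2.5, -3) slices to a regular 16-gon of circumradius 11.963 (√(r²−h²) with h=0.94 from center) (perimeter = 2·16·11.963·sin(180°/16) = 74.68 mm); the cube at (3, -3) is not intersected at this z (z outside [0, 19]); the cone at (1.5, 14.5) is not intersected at this z (z outside [1.5, 13]); Combining (union): only the r=12 sphere at (-2.5, -3) is present, so the union is just that shape — boundary = 74.68 mm. So its perimeter = 74.68 mm. Layer 44 (z = 12.32): the cylinder: section is a regular 16-gon, circumradius r=3.5 (perimeter = 2·16·3.500·sin(180°/16) = 21.85 mm); the sphere at (-2.5, -3) does not reach this height (|z−center|=14.180 > r=12); the cube at (3, -3) is present — its section is the full 17×12 rectangle (perimeter 58.00 mm); the cone at (1.5, 14.5): at t=0.941 of its height the radius interpolates to r₁+(r₂−r₁)t = 9.148, giving a regular 16-gon of that circumradius (perimeter = 2·16·9.148·sin(180°/16) = 57.11 mm); Combining (union): the regions partially overlap (shared area 13.50 mm²), so the edge portions inside another operand are dropped and the merged outline is re-measured after clipping — boundary = 114.27 mm. So its perimeter = 114.27 mm. Layer 44 is larger (114.27 vs 74.68 mm).

layer 44 (z = 12.32 mm)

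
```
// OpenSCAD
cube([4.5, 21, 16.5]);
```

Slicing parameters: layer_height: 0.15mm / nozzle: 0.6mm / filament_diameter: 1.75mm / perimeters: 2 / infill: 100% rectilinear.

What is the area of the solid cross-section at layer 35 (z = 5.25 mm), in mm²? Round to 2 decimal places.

At z = 5.25 mm: the cube (footprint 4.5×21) is included at this height (area 94.50 mm²). Overall, the cross-section is a single solid region. Net area = 94.50 mm².

94.50 mm²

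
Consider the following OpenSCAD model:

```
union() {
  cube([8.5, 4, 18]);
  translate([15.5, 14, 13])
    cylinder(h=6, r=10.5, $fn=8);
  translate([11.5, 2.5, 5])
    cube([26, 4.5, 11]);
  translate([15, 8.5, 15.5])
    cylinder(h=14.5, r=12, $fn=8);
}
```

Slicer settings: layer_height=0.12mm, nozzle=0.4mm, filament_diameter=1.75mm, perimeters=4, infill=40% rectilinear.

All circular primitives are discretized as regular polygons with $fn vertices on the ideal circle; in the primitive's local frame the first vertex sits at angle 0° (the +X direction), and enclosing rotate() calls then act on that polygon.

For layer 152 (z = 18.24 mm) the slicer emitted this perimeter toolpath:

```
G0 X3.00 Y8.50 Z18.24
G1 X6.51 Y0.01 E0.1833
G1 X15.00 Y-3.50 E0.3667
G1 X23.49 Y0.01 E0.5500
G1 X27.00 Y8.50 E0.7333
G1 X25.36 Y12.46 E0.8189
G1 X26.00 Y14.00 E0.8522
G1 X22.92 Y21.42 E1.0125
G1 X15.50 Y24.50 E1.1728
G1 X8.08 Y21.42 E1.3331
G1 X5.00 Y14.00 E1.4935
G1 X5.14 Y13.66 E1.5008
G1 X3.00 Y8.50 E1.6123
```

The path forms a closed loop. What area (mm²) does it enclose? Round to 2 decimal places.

Apply the shoelace formula to the sequence of (X, Y) vertices; enclosed area = 480.08 mm².

480.08 mm²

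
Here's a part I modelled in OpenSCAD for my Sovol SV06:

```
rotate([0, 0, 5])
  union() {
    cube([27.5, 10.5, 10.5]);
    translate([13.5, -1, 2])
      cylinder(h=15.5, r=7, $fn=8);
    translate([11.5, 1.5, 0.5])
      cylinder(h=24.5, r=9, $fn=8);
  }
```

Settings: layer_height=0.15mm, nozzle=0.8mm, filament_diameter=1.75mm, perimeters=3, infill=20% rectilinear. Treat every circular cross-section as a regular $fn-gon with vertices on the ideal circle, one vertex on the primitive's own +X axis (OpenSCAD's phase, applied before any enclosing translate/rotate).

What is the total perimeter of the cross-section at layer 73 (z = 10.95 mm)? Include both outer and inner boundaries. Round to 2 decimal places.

56.92 mm

At z = 10.95 mm: the cube is absent (z outside [0, 10.5]); the r=7 cylinder at (13.5, -1) contributes a regular 8-gon of circumradius 7 (perimeter = 2·8·7.000·sin(180°/8) = 42.86 mm); the r=9 cylinder at (11.5, 1.5) gives a regular 8-gon of circumradius 9 (constant along its height) (perimeter = 2·8·9.000·sin(180°/8) = 55.11 mm); Merging all regions: the regions partially overlap (shared area 126.13 mm²), so the edge portions inside another operand are dropped and the merged outline is re-measured after clipping — boundary = 56.92 mm; (whole slice rotated 5° about Z — lengths, areas and connectivity unchanged). Overall, the cross-section is a single solid region. Total boundary length (outer) = 56.92 mm.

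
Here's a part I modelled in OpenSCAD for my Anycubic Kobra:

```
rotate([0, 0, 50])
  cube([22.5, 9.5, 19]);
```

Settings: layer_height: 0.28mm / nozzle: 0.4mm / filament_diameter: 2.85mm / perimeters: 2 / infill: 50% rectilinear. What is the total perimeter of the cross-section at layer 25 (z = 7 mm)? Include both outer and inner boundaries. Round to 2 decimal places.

At z = 7 mm: the 22.5×9.5 cube contributes its full rectangle (perimeter 64.00 mm); (whole slice rotated 50° about Z — lengths, areas and connectivity unchanged). Overall, the cross-section is a single solid region. Total boundary length (outer) = 64.00 mm.

64.00 mm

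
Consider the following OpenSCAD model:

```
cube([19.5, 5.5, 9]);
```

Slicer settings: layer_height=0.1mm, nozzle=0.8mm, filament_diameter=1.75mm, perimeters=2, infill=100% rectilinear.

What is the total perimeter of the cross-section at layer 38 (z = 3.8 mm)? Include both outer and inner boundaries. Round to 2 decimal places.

At z = 3.8 mm: the cube (footprint 19.5×5.5) is included at this height (perimeter 50.00 mm). Overall, the cross-section is a single solid region. Total boundary length (outer) = 50.00 mm.

50.00 mm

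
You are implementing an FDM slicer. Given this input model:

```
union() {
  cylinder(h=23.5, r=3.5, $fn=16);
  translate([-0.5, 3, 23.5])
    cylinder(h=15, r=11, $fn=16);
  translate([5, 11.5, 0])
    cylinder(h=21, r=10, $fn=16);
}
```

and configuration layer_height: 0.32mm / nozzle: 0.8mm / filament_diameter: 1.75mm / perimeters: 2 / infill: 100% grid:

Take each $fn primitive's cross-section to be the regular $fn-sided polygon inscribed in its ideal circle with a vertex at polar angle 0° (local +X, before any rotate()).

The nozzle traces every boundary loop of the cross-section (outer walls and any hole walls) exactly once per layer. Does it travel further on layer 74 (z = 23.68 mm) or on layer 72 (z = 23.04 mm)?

Layer 74 (z = 23.68): the cylinder is absent (z outside [0, 23.5]); the cylinder at (-0.5, 3): section is a regular 16-gon, circumradius r=11 (perimeter = 2·16·11.000·sin(180°/16) = 68.67 mm); the cylinder at (5, 11.5) does not reach this height (z outside [0, 21]); Combining (union): only the r=11 cylinder at (-0.5, 3) is present, so the union is just that shape — boundary = 68.67 mm. So its perimeter = 68.67 mm. Layer 72 (z = 23.04): the cylinder: section is a regular 16-gon, circumradius r=3.5 (perimeter = 2·16·3.500·sin(180°/16) = 21.85 mm); the cylinder at (-0.5, 3) is not intersected at this z (z outside [23.5, 38.5]); the cylinder at (5, 11.5) does not reach this height (z outside [0, 21]); Combining (union): only the r=3.5 cylinder is present, so the union is just that shape — boundary = 21.85 mm. So its perimeter = 21.85 mm. Layer 74 is larger (68.67 vs 21.85 mm).

layer 74 (z = 23.68 mm)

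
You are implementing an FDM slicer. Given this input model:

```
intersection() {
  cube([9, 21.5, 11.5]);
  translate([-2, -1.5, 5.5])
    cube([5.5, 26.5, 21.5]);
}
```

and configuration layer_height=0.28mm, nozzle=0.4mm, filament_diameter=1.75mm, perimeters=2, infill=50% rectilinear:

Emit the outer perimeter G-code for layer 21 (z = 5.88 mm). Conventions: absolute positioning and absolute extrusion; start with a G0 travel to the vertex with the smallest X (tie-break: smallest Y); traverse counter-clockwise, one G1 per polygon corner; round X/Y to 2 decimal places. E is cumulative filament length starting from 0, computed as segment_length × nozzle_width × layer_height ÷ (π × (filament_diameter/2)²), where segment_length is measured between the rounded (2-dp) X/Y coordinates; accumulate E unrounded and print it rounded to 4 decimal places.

At z = 5.88 mm: the cube (footprint 9×21.5) is included at this height; the 5.5×26.5 cube at (-2, -1.5) contributes its full rectangle; Keeping only the common overlap: the 5.5×26.5 cube at (-2, -1.5) partially overlaps the 9×21.5 cube; clipping to the common part keeps 75.25 mm² — 1 connected region. The outline is a single polygon with 4 vertices. Extrusion per mm of travel: 0.4 × 0.28 / (π × 0.875²) = 0.046564. Accumulating E over each segment gives final E = 2.3282.

G0 X0.00 Y0.00 Z5.88
G1 X3.50 Y0.00 E0.1630
G1 X3.50 Y21.50 E1.1641
G1 X0.00 Y21.50 E1.3271
G1 X0.00 Y0.00 E2.3282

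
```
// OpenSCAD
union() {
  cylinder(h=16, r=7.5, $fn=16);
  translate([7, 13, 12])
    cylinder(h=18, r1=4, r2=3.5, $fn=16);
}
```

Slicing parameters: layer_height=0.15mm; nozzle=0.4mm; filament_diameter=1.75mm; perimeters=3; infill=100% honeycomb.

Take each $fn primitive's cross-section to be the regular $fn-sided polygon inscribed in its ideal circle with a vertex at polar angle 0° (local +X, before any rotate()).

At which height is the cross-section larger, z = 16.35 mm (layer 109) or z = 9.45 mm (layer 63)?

Layer 109 (z = 16.35): the cylinder does not reach this height (z outside [0, 16]); the cone at (7, 13) contributes a regular 16-gon of circumradius 3.879 (interpolated between r1=4 and r2=3.5 at t=0.242) (area = (16/2)·3.879²·sin(360°/16) = 46.07 mm²); Taking the union: only the cone at (7, 13) is present, so the union is just that shape — area = 46.07 mm². So its area = 46.07 mm². Layer 63 (z = 9.45): the cylinder: section is a regular 16-gon, circumradius r=7.5 (area = (16/2)·7.500²·sin(360°/16) = 172.21 mm²); the cone at (7, 13) does not reach this height (z outside [12, 30]); Taking the union: only the r=7.5 cylinder is present, so the union is just that shape — area = 172.21 mm². So its area = 172.21 mm². Layer 63 is larger (172.21 vs 46.07 mm²).

layer 63 (z = 9.45 mm)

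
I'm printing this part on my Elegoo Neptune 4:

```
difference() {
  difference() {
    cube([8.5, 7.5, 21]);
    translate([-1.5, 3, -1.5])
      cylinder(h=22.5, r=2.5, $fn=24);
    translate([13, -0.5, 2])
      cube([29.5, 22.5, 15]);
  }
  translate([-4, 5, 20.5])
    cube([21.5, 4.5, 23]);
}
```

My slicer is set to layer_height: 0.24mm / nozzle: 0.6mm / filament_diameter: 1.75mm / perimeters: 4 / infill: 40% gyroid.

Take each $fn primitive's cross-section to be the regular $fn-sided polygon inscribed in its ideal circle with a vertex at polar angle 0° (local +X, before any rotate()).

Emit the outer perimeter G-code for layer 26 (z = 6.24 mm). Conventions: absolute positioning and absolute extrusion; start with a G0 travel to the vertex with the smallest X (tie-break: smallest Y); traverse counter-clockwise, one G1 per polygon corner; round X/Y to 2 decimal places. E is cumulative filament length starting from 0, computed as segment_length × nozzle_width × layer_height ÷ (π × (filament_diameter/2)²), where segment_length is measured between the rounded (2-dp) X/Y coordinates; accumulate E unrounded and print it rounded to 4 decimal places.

At z = 6.24 mm: the cube is present — its section is the full 8.5×7.5 rectangle; the cylinder at (-1.5, 3): section is a regular 24-gon, circumradius r=2.5; the cube at (13, -0.5) is present — its section is the full 29.5×22.5 rectangle; Taking the first minus the rest: starting from the 8.5×7.5 cube, the r=2.5 cylinder at (-1.5, 3) partially overlaps it — only the 2.73 mm² overlap (of its 19.41 mm²) is removed, clipping the outline; the 29.5×22.5 cube at (13, -0.5) misses the remaining region (no effect) — 1 connected region; the cube at (-4, 5) does not reach this height (z outside [20.5, 43.5]); Taking the first minus the rest: none of the subtracted shapes is present at this height, so the result so far is unchanged — 1 connected region. The outline is a single polygon with 13 vertices. Extrusion per mm of travel: 0.6 × 0.24 / (π × 0.875²) = 0.059868. Accumulating E over each segment gives final E = 1.9546.

G0 X0.00 Y0.00 Z6.24
G1 X8.50 Y0.00 E0.5089
G1 X8.50 Y7.50 E0.9579
G1 X0.00 Y7.50 E1.4668
G1 X0.00 Y4.97 E1.6182
G1 X0.27 Y4.77 E1.6384
G1 X0.67 Y4.25 E1.6776
G1 X0.91 Y3.65 E1.7163
G1 X1.00 Y3.00 E1.7556
G1 X0.91 Y2.35 E1.7949
G1 X0.67 Y1.75 E1.8336
G1 X0.27 Y1.23 E1.8729
G1 X0.00 Y1.03 E1.8930
G1 X0.00 Y0.00 E1.9546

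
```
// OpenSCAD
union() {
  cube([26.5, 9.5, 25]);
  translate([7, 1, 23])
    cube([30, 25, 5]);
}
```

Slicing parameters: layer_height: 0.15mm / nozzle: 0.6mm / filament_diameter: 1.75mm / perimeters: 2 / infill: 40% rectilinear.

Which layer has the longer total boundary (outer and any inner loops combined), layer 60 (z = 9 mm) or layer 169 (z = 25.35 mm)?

layer 169 (z = 25.35 mm)

Layer 60 (z = 9): the cube is present — its section is the full 26.5×9.5 rectangle (perimeter 72.00 mm); the cube at (7, 1) is absent (z outside [23, 28]); Merging all regions: only the 26.5×9.5 cube is present, so the union is just that shape — boundary = 72.00 mm. So its perimeter = 72.00 mm. Layer 169 (z = 25.35): the cube is not intersected at this z (z outside [0, 25]); the cube at (7, 1) is present — its section is the full 30×25 rectangle (perimeter 110.00 mm); Merging all regions: only the 30×25 cube at (7, 1) is present, so the union is just that shape — boundary = 110.00 mm. So its perimeter = 110.00 mm. Layer 169 is larger (110.00 vs 72.00 mm).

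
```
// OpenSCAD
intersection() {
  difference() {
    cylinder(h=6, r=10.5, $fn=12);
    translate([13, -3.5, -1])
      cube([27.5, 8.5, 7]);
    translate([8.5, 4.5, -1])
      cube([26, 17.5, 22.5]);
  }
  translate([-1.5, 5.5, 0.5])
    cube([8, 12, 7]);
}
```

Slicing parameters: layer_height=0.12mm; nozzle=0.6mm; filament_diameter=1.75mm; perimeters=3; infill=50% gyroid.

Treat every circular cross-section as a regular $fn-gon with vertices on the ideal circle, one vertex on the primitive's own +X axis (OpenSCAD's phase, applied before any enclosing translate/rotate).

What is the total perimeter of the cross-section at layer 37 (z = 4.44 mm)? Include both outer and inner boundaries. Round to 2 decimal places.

At z = 4.44 mm: the cylinder: section is a regular 12-gon, circumradius r=10.5 (perimeter = 2·12·10.500·sin(180°/12) = 65.22 mm); the cube at (13, -3.5) is present — its section is the full 27.5×8.5 rectangle (perimeter 72.00 mm); the 26×17.5 cube at (8.5, 4.5) contributes its full rectangle (perimeter 87.00 mm); Subtracting the remaining from the first: starting from the r=10.5 cylinder, the 27.5×8.5 cube at (13, -3.5) misses the remaining region (no effect); the 26×17.5 cube at (8.5, 4.5) partially overlaps it — only the 0.70 mm² overlap (of its 455.00 mm²) is removed, clipping the outline — boundary = 65.74 mm; the 8×12 cube at (-1.5, 5.5) contributes its full rectangle (perimeter 40.00 mm); After intersecting: the 8×12 cube at (-1.5, 5.5) partially overlaps the result so far; clipping to the common part keeps 33.47 mm² — boundary = 23.70 mm. Overall, the cross-section is a single solid region. Total boundary length (outer) = 23.70 mm.

23.70 mm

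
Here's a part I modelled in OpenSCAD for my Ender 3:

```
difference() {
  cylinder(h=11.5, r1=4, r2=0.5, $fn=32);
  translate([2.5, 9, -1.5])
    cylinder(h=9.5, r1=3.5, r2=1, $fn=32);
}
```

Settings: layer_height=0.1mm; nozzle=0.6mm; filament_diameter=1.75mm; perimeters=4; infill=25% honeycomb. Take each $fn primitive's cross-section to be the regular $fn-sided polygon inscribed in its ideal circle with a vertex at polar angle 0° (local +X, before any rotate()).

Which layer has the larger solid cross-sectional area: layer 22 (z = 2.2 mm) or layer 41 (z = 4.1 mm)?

layer 22 (z = 2.2 mm)

Layer 22 (z = 2.2): the cone contributes a regular 32-gon of circumradius 3.330 (interpolated between r1=4 and r2=0.5 at t=0.191) (area = (32/2)·3.330²·sin(360°/32) = 34.62 mm²); the cone at (2.5, 9) (r1=3.5→r2=1) has section circumradius 2.526 here — a regular 32-gon (area = (32/2)·2.526²·sin(360°/32) = 19.92 mm²); After the difference (first − rest): starting from the cone (34.62 mm²), the cone at (2.5, 9) misses the remaining region (no effect) — area = 34.62 mm². So its area = 34.62 mm². Layer 41 (z = 4.1): the cone contributes a regular 32-gon of circumradius 2.752 (interpolated between r1=4 and r2=0.5 at t=0.357) (area = (32/2)·2.752²·sin(360°/32) = 23.64 mm²); the cone at (2.5, 9) contributes a regular 32-gon of circumradius 2.026 (interpolated between r1=3.5 and r2=1 at t=0.589) (area = (32/2)·2.026²·sin(360°/32) = 12.82 mm²); Taking the first minus the rest: starting from the cone (23.64 mm²), the cone at (2.5, 9) misses the remaining region (no effect) — area = 23.64 mm². So its area = 23.64 mm². Layer 22 is larger (34.62 vs 23.64 mm²).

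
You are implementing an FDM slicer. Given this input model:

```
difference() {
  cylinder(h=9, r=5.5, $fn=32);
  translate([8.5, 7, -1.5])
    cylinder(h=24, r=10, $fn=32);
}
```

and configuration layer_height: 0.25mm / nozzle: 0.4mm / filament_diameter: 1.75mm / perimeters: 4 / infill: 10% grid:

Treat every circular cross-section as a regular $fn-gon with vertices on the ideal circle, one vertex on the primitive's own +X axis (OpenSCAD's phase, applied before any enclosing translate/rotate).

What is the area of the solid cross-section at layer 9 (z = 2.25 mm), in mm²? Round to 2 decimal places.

63.44 mm²

At z = 2.25 mm: the r=5.5 cylinder contributes a regular 32-gon of circumradius 5.5 (area = (32/2)·5.500²·sin(360°/32) = 94.42 mm²); the r=10 cylinder at (8.5, 7) contributes a regular 32-gon of circumradius 10 (area = (32/2)·10.000²·sin(360°/32) = 312.14 mm²); After the difference (first − rest): starting from the r=5.5 cylinder (94.42 mm²), the r=10 cylinder at (8.5, 7) partially overlaps it — only the 30.99 mm² overlap (of its 312.14 mm²) is removed, clipping the outline — area = 63.44 mm². Overall, the cross-section is a single solid region. Net area = 63.44 mm².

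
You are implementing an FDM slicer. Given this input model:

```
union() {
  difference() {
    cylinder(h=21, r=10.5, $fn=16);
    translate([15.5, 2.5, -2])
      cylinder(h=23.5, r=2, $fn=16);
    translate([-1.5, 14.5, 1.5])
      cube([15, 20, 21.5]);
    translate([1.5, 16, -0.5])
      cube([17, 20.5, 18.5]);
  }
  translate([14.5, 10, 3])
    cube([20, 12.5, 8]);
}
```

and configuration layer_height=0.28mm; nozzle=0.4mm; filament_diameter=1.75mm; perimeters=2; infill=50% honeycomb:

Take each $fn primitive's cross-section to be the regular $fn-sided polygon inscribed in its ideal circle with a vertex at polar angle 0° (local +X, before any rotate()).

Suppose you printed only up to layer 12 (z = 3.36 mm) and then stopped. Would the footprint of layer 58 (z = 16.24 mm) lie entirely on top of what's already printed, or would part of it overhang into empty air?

entirely on top

Compare the two slices. At z = 3.36: the r=10.5 cylinder contributes a regular 16-gon of circumradius 10.5 (area = (16/2)·10.500²·sin(360°/16) = 337.53 mm²); the r=2 cylinder at (15.5, 2.5) gives a regular 16-gon of circumradius 2 (constant along its height) (area = (16/2)·2.000²·sin(360°/16) = 12.25 mm²); the cube at (-1.5, 14.5) is present — its section is the full 15×20 rectangle (area 300.00 mm²); the 17×20.5 cube at (1.5, 16) contributes its full rectangle (area 348.50 mm²); After the difference (first − rest): starting from the r=10.5 cylinder (337.53 mm²), the r=2 cylinder at (15.5, 2.5) misses the remaining region (no effect); the 15×20 cube at (-1.5, 14.5) misses the remaining region (no effect); the 17×20.5 cube at (1.5, 16) misses the remaining region (no effect) — area = 337.53 mm²; the cube at (14.5, 10) (footprint 20×12.5) is included at this height (area 250.00 mm²); Taking the union: the 2 present regions are separate (no shared area or edge), so areas and boundary lengths simply add and each stays a separate island — area = 587.53 mm². At z = 16.24: the r=10.5 cylinder gives a regular 16-gon of circumradius 10.5 (constant along its height) (area = (16/2)·10.500²·sin(360°/16) = 337.53 mm²); the r=2 cylinder at (15.5, 2.5) contributes a regular 16-gon of circumradius 2 (area = (16/2)·2.000²·sin(360°/16) = 12.25 mm²); the 15×20 cube at (-1.5, 14.5) contributes its full rectangle (area 300.00 mm²); the 17×20.5 cube at (1.5, 16) contributes its full rectangle (area 348.50 mm²); Subtracting the remaining from the first: starting from the r=10.5 cylinder (337.53 mm²), the r=2 cylinder at (15.5, 2.5) misses the remaining region (no effect); the 15×20 cube at (-1.5, 14.5) misses the remaining region (no effect); the 17×20.5 cube at (1.5, 16) misses the remaining region (no effect) — area = 337.53 mm²; the cube at (14.5, 10) is not intersected at this z (z outside [3, 11]); Merging all regions: only that combined region is present, so the union is just that shape — area = 337.53 mm². Checking containment: the cross-section at z = 16.24 is a subset of the cross-section at z = 3.36.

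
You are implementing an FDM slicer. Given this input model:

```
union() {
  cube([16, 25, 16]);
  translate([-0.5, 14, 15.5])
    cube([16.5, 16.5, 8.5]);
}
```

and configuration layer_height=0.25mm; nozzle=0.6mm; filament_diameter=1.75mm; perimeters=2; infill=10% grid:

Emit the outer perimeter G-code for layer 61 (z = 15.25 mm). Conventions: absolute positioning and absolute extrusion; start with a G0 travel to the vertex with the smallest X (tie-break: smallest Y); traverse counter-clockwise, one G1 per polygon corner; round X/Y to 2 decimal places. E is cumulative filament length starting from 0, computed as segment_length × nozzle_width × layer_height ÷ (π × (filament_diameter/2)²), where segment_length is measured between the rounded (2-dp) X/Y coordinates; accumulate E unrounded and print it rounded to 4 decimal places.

G0 X0.00 Y0.00 Z15.25
G1 X16.00 Y0.00 E0.9978
G1 X16.00 Y25.00 E2.5569
G1 X0.00 Y25.00 E3.5547
G1 X0.00 Y0.00 E5.1137

At z = 15.25 mm: the cube is present — its section is the full 16×25 rectangle; the cube at (-0.5, 14) is absent (z outside [15.5, 24]); Taking the union: only the 16×25 cube is present, so the union is just that shape — 1 connected region. The outline is a single polygon with 4 vertices. Extrusion per mm of travel: 0.6 × 0.25 / (π × 0.875²) = 0.062363. Accumulating E over each segment gives final E = 5.1137.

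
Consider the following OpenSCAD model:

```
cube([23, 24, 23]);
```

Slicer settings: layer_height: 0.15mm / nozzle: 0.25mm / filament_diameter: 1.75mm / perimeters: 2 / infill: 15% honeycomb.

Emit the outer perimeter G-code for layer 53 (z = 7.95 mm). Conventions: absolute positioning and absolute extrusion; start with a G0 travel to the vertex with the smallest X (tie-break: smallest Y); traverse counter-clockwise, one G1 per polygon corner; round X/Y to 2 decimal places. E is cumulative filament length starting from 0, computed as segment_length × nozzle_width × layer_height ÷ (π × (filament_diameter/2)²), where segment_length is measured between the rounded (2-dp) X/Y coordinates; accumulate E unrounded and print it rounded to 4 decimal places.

At z = 7.95 mm: the 23×24 cube contributes its full rectangle. The outline is a single polygon with 4 vertices. Extrusion per mm of travel: 0.25 × 0.15 / (π × 0.875²) = 0.015591. Accumulating E over each segment gives final E = 1.4655.

G0 X0.00 Y0.00 Z7.95
G1 X23.00 Y0.00 E0.3586
G1 X23.00 Y24.00 E0.7328
G1 X0.00 Y24.00 E1.0913
G1 X0.00 Y0.00 E1.4655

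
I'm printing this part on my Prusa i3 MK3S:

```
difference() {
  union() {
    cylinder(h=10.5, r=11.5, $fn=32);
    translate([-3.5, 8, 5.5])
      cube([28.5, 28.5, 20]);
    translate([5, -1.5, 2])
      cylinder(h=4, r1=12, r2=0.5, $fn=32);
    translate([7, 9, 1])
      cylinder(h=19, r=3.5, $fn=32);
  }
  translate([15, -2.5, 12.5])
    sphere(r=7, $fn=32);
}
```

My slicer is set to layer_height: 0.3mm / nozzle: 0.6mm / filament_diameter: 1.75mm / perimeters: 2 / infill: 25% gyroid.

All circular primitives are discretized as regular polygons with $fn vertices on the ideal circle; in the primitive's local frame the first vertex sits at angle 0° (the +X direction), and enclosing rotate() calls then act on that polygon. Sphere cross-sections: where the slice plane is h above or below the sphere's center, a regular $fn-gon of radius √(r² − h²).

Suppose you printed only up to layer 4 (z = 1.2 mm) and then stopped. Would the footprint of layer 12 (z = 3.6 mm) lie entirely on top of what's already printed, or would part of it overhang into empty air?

part overhangs

Compare the two slices. At z = 1.2: the r=11.5 cylinder gives a regular 32-gon of circumradius 11.5 (constant along its height) (area = (32/2)·11.500²·sin(360°/32) = 412.81 mm²); the cube at (-3.5, 8) is absent (z outside [5.5, 25.5]); the cone at (5, -1.5) does not reach this height (z outside [2, 6]); the cylinder at (7, 9): section is a regular 32-gon, circumradius r=3.5 (area = (32/2)·3.500²·sin(360°/32) = 38.24 mm²); Merging all regions: the regions partially overlap — summed areas 451.05 mm² minus the doubly-counted overlap 18.31 mm² gives 432.74 mm² — area = 432.74 mm²; the sphere at (15, -2.5) does not reach this height (|z−center|=11.300 > r=7); Subtracting the remaining from the first: none of the subtracted shapes is present at this height, so that combined region is unchanged — area = 432.74 mm². At z = 3.6: the r=11.5 cylinder contributes a regular 32-gon of circumradius 11.5 (area = (32/2)·11.500²·sin(360°/32) = 412.81 mm²); the cube at (-3.5, 8) is not intersected at this z (z outside [5.5, 25.5]); the cone at (5, -1.5) (r1=12→r2=0.5) has section circumradius 7.400 here — a regular 32-gon (area = (32/2)·7.400²·sin(360°/32) = 170.93 mm²); the r=3.5 cylinder at (7, 9) contributes a regular 32-gon of circumradius 3.5 (area = (32/2)·3.500²·sin(360°/32) = 38.24 mm²); Combining (union): the regions partially overlap — summed areas 621.98 mm² minus the doubly-counted overlap 180.08 mm² gives 441.90 mm² — area = 441.90 mm²; the sphere at (15, -2.5) is absent (|z−center|=8.900 > r=7); Taking the first minus the rest: none of the subtracted shapes is present at this height, so the result so far is unchanged — area = 441.90 mm². Checking containment: at z = 3.6 the cross-section extends beyond the z = 1.2 cross-section by about 9.16 mm².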